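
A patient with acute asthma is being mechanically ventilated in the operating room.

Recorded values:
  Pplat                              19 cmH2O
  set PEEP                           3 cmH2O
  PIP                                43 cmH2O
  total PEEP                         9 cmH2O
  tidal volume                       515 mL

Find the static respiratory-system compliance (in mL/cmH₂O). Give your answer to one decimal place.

51.5

End-expiratory occlusion gives total PEEP = 9 cmH2O (intrinsic PEEP = 9 − 3 = 6). Use total PEEP for the elastic gradient.
Cstat = Vt / (Pplat − PEEPtotal) = 515 / (19 − 9) = 515 / 10.0 = 51.5 mL/cmH2O.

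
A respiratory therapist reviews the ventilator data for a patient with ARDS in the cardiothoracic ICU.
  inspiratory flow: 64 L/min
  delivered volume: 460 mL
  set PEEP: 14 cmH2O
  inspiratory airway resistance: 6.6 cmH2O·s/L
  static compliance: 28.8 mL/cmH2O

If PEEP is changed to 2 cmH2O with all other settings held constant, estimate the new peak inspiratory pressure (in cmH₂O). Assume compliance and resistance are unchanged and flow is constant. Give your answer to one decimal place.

25.0

Flow: 64 L/min ÷ 60 = 1.0667 L/s.
PIP = Vt/C + R·V̇ + PEEP (constant-flow equation of motion).
Only the baseline term changes: ΔPIP = ΔPEEP = 2 − 14 = -12.0 cmH2O.
Original PIP = 460/28.8 + 6.6×1.0667 + 14 = 37.012 cmH2O; new PIP = 37.012 + (-12.0) = 25.012 cmH2O.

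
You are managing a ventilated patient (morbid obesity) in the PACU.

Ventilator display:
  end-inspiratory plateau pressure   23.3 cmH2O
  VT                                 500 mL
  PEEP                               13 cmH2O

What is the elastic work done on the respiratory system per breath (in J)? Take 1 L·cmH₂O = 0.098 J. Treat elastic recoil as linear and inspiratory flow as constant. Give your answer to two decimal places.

Elastic work ≈ ½ × (Pplat − PEEP) × Vt = 0.5 × (23.3 − 13) × 0.500 L = 0.5 × 10.3 × 0.500 = 2.575 L·cmH2O.
× 0.098 J/(L·cmH2O) → 0.2524 J.

0.25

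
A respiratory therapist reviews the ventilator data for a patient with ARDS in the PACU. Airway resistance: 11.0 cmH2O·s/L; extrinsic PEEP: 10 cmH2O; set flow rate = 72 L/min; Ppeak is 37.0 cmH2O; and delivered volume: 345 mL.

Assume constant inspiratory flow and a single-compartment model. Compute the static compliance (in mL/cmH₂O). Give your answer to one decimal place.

Flow: 72 L/min ÷ 60 = 1.2 L/s.
Equation of motion (constant flow): PIP = Vt/C + R·V̇ + PEEP.
Vt/C = PIP − R·V̇ − PEEP = 37.0 − 11.0×1.2 − 10 = 37.0 − 13.2 − 10 = 13.8 cmH2O.
C = Vt / 13.8 = 345 / 13.8 = 25.0 mL/cmH2O.

25.0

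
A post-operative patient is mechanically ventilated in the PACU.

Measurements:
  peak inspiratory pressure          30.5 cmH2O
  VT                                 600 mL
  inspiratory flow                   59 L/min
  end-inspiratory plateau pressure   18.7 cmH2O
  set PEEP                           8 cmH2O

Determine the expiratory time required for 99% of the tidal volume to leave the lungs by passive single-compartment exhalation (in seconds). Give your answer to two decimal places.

Flow: 59 L/min ÷ 60 = 0.9833 L/s.
R = (PIP − Pplat)/V̇ = (30.5 − 18.7) / 0.9833 = 11.8/0.9833 = 12.0 cmH2O·s/L.
C = Vt/(Pplat − PEEP) = 600.0 / (18.7 − 8) = 600.0/10.7 = 56.075 mL/cmH2O.
τ = R × C = 12.0 × 0.05608 L/cmH2O = 0.673 s.
t = −τ·ln(1 − 0.99) = −0.673·ln(0.01) = 3.099 s.

3.10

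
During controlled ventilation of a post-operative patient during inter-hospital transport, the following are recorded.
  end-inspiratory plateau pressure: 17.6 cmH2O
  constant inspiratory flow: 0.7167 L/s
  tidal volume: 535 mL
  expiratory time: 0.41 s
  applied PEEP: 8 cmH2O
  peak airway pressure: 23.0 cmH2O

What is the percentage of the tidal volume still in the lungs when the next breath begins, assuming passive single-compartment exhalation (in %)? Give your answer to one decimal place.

R = (PIP − Pplat)/V̇ = (23.0 − 17.6) / 0.7167 = 5.4/0.7167 = 7.535 cmH2O·s/L.
C = Vt/(Pplat − PEEP) = 535.0 / (17.6 − 8) = 535.0/9.6 = 55.729 mL/cmH2O.
τ = R × C = 7.535 × 0.05573 L/cmH2O = 0.4199 s.
Fraction remaining at end-expiration = e^(−Te/τ) = e^(−0.41/0.4199) = 0.3767 → 37.67%.

37.7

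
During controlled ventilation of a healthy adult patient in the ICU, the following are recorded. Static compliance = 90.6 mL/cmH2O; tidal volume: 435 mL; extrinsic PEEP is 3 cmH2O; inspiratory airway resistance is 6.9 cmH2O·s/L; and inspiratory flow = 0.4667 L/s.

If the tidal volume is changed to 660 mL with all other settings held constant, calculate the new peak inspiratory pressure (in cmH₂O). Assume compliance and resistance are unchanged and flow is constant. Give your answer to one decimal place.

13.5

PIP = Vt/C + R·V̇ + PEEP (constant-flow equation of motion).
Only the elastic term changes: ΔPIP = ΔVt / C = (660 − 435) / 90.6 = 2.483 cmH2O.
Original PIP = 435/90.6 + 6.9×0.4667 + 3 = 11.022 cmH2O; new PIP = 11.022 + (2.483) = 13.505 cmH2O.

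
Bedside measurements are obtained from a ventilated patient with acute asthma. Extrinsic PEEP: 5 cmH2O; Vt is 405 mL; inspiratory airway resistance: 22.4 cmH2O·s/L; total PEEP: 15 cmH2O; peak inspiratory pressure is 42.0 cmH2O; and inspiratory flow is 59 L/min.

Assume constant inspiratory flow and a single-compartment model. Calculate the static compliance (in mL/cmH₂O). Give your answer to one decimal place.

81.4

Flow: 59 L/min ÷ 60 = 0.9833 L/s.
Total PEEP = 15 cmH2O (set 5 + intrinsic 10); this is the baseline alveolar pressure.
Equation of motion (constant flow): PIP = Vt/C + R·V̇ + PEEP.
Vt/C = PIP − R·V̇ − PEEP = 42.0 − 22.4×0.9833 − 15 = 42.0 − 22.026 − 15 = 4.974 cmH2O.
C = Vt / 4.974 = 405 / 4.974 = 81.423 mL/cmH2O.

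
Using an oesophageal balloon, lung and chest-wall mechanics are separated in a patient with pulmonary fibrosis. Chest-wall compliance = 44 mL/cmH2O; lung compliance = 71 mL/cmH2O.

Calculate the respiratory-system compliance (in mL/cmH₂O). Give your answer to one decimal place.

27.2

Lung and chest wall are elastances in series: 1/Crs = 1/CL + 1/Ccw.
1/Crs = 1/71 + 1/44 = 0.03681.
Crs = 27.167 mL/cmH2O.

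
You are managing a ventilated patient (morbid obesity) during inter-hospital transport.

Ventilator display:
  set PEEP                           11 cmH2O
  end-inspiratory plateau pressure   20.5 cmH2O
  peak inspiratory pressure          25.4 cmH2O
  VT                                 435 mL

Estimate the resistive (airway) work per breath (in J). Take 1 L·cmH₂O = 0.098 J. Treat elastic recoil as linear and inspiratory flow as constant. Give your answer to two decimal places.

0.21

With constant inspiratory flow the resistive pressure is constant at PIP − Pplat = 25.4 − 20.5 = 4.9 cmH2O, so resistive work = 4.9 × 0.435 = 2.132 L·cmH2O.
× 0.098 J/(L·cmH2O) → 0.2089 J.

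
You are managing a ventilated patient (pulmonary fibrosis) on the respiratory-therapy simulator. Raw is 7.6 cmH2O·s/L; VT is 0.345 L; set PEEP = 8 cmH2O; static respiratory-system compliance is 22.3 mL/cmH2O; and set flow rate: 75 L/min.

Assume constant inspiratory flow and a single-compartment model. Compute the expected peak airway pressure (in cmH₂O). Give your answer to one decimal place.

33.0

Flow: 75 L/min ÷ 60 = 1.25 L/s.
Equation of motion (constant flow): PIP = Vt/C + R·V̇ + PEEP.
PIP = 345/22.3 + 7.6×1.25 + 8 = 15.471 + 9.5 + 8 = 32.971 cmH2O.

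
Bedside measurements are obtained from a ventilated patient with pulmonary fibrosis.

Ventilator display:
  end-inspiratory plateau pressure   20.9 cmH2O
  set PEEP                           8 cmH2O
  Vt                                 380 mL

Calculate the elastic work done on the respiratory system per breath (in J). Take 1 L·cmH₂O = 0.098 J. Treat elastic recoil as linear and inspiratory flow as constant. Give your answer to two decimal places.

Elastic work ≈ ½ × (Pplat − PEEP) × Vt = 0.5 × (20.9 − 8) × 0.380 L = 0.5 × 12.9 × 0.380 = 2.451 L·cmH2O.
× 0.098 J/(L·cmH2O) → 0.2402 J.

0.24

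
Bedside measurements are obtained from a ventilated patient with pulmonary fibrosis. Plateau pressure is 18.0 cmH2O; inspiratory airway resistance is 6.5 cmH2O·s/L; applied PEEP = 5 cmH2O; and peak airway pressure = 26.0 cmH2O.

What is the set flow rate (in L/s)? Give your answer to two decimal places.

flow = (PIP − Pplat) / Raw = 8.0 / 6.5 = 1.231 L/s.

1.23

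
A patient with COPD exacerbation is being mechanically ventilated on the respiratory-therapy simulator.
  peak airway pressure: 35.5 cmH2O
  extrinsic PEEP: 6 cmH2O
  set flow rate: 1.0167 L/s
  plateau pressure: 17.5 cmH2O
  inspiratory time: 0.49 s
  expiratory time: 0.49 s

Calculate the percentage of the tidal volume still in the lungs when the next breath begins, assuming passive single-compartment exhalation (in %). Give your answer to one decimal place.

Vt = flow × Ti = 1.0167 L/s × 0.49 s × 1000 mL/L = 498.18 mL.
R = (PIP − Pplat)/V̇ = (35.5 − 17.5) / 1.0167 = 18.0/1.0167 = 17.704 cmH2O·s/L.
C = Vt/(Pplat − PEEP) = 498.18 / (17.5 − 6) = 498.18/11.5 = 43.32 mL/cmH2O.
τ = R × C = 17.704 × 0.04332 L/cmH2O = 0.7669 s.
Fraction remaining at end-expiration = e^(−Te/τ) = e^(−0.49/0.7669) = 0.5279 → 52.79%.

52.8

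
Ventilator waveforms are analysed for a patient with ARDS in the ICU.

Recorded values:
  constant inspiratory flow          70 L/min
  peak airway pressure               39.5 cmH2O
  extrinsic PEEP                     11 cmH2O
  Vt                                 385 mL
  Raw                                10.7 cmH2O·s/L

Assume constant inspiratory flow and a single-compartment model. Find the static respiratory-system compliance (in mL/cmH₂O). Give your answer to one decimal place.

Flow: 70 L/min ÷ 60 = 1.1667 L/s.
Equation of motion (constant flow): PIP = Vt/C + R·V̇ + PEEP.
Vt/C = PIP − R·V̇ − PEEP = 39.5 − 10.7×1.1667 − 11 = 39.5 − 12.484 − 11 = 16.016 cmH2O.
C = Vt / 16.016 = 385 / 16.016 = 24.038 mL/cmH2O.

24.0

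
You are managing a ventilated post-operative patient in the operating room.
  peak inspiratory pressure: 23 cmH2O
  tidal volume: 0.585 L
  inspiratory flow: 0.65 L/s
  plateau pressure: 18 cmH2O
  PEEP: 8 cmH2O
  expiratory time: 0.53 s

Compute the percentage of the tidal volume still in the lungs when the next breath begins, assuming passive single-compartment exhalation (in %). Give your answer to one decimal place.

R = (PIP − Pplat)/V̇ = (23 − 18) / 0.65 = 5.0/0.65 = 7.692 cmH2O·s/L.
C = Vt/(Pplat − PEEP) = 585.0 / (18 − 8) = 585.0/10.0 = 58.5 mL/cmH2O.
τ = R × C = 7.692 × 0.0585 L/cmH2O = 0.45 s.
Fraction remaining at end-expiration = e^(−Te/τ) = e^(−0.53/0.45) = 0.308 → 30.8%.

30.8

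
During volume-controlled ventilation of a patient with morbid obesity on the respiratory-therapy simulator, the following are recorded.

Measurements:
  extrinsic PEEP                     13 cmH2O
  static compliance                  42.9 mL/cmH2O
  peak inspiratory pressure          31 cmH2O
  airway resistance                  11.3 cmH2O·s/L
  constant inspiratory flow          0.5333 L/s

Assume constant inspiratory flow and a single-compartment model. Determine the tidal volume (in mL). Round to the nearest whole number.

514

Equation of motion (constant flow): PIP = Vt/C + R·V̇ + PEEP.
Vt/C = PIP − R·V̇ − PEEP = 31 − 6.026 − 13 = 11.974 cmH2O.
Vt = C × 11.974 = 42.9 × 11.974 = 513.68 mL.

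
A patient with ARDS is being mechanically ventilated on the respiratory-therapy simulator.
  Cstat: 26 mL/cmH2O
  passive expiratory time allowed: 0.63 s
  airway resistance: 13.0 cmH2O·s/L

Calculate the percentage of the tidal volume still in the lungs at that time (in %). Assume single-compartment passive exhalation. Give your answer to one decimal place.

15.5

τ = R × C = 13.0 × 26 mL/cmH2O = 13.0 × 0.026 L/cmH2O = 0.338 s.
Passive exhalation: V(t)/V₀ = e^(−t/τ) = e^(−0.63/0.338) = 0.1551.
Fraction remaining = 0.1551 → 15.51%.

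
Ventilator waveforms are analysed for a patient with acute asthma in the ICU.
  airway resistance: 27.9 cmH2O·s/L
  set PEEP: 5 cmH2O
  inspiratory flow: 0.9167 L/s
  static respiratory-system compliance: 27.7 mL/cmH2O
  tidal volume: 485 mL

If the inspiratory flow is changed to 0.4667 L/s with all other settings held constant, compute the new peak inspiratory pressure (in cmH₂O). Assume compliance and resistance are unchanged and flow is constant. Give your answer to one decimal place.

35.5

PIP = Vt/C + R·V̇ + PEEP (constant-flow equation of motion).
Only the resistive term changes: ΔPIP = R × ΔV̇ = 27.9 × (0.4667 − 0.9167) = 27.9 × -0.45 = -12.555 cmH2O.
Original PIP = 485/27.7 + 27.9×0.9167 + 5 = 48.085 cmH2O; new PIP = 48.085 + (-12.555) = 35.53 cmH2O.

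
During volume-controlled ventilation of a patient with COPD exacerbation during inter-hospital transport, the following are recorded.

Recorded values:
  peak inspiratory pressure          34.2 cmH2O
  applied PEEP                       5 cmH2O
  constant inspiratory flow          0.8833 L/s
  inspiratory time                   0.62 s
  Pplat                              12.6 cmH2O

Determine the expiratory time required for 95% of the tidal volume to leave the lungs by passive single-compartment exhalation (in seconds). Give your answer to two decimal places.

5.28

Vt = flow × Ti = 0.8833 L/s × 0.62 s × 1000 mL/L = 547.65 mL.
R = (PIP − Pplat)/V̇ = (34.2 − 12.6) / 0.8833 = 21.6/0.8833 = 24.454 cmH2O·s/L.
C = Vt/(Pplat − PEEP) = 547.65 / (12.6 − 5) = 547.65/7.6 = 72.059 mL/cmH2O.
τ = R × C = 24.454 × 0.07206 L/cmH2O = 1.762 s.
t = −τ·ln(1 − 0.95) = −1.762·ln(0.05) = 5.278 s.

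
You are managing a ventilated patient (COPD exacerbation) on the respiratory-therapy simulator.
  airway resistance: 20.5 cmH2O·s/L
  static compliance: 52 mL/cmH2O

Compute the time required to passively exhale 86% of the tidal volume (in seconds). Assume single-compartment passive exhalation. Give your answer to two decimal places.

2.10

τ = R × C = 20.5 × 52 mL/cmH2O = 20.5 × 0.052 L/cmH2O = 1.066 s.
Exhaled fraction f = 1 − e^(−t/τ) → t = −τ·ln(1 − f) = −1.066·ln(0.14) = 2.096 s.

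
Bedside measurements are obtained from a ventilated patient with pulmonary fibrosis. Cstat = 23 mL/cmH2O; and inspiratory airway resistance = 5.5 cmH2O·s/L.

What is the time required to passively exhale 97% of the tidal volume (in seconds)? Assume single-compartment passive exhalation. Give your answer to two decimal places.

0.44

τ = R × C = 5.5 × 23 mL/cmH2O = 5.5 × 0.023 L/cmH2O = 0.1265 s.
Exhaled fraction f = 1 − e^(−t/τ) → t = −τ·ln(1 − f) = −0.1265·ln(0.03) = 0.4436 s.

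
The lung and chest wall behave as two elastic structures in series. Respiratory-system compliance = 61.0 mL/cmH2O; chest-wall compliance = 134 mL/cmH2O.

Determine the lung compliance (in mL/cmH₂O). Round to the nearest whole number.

1/CL = 1/Crs − 1/Ccw.
1/CL = 1/61.0 − 1/134 = 0.008931.
CL = 111.97 mL/cmH2O.

112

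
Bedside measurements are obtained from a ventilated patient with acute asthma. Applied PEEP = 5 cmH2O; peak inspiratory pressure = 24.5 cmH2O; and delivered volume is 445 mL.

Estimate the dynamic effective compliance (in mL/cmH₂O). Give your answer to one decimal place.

Dynamic compliance = Vt / (PIP − PEEP) = 445 / (24.5 − 5) = 445 / 19.5 = 22.821 mL/cmH2O.

22.8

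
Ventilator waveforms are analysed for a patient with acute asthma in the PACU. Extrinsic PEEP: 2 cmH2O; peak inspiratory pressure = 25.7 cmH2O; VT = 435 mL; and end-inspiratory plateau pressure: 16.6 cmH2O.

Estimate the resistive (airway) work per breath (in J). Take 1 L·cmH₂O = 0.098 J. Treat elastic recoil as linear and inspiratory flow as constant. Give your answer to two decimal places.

0.39

With constant inspiratory flow the resistive pressure is constant at PIP − Pplat = 25.7 − 16.6 = 9.1 cmH2O, so resistive work = 9.1 × 0.435 = 3.959 L·cmH2O.
× 0.098 J/(L·cmH2O) → 0.388 J.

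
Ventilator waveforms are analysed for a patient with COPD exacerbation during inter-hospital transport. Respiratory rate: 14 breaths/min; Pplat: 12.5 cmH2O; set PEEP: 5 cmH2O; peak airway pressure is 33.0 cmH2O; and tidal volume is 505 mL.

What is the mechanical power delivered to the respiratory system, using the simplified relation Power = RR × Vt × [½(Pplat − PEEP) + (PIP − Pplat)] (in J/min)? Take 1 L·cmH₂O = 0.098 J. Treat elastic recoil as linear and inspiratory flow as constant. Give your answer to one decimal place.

16.8

Per-breath work = Vt × [½(Pplat−PEEP) + (PIP−Pplat)] = 0.505 × [0.5×7.5 + 20.5] = 0.505 × 24.25 = 12.246 L·cmH2O.
Power = 14 × 12.246 = 171.44 L·cmH2O/min.
× 0.098 J/(L·cmH2O) → 16.801 J/min.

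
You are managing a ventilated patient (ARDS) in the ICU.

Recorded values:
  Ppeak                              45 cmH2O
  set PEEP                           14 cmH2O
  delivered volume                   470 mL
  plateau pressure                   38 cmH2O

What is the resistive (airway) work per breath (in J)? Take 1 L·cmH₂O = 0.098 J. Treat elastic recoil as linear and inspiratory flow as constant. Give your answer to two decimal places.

With constant inspiratory flow the resistive pressure is constant at PIP − Pplat = 45 − 38 = 7.0 cmH2O, so resistive work = 7.0 × 0.470 = 3.29 L·cmH2O.
× 0.098 J/(L·cmH2O) → 0.3224 J.

0.32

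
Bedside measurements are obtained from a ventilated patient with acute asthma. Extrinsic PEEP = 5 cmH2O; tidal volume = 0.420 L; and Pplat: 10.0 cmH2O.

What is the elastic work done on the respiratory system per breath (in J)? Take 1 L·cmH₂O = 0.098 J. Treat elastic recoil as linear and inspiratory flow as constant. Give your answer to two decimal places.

0.10

Elastic work ≈ ½ × (Pplat − PEEP) × Vt = 0.5 × (10.0 − 5) × 0.420 L = 0.5 × 5.0 × 0.420 = 1.05 L·cmH2O.
× 0.098 J/(L·cmH2O) → 0.1029 J.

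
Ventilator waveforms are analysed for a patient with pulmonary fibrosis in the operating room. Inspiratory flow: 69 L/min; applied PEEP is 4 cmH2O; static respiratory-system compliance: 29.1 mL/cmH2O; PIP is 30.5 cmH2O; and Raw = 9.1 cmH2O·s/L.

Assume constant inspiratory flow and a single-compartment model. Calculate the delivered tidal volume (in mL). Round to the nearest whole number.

Flow: 69 L/min ÷ 60 = 1.15 L/s.
Equation of motion (constant flow): PIP = Vt/C + R·V̇ + PEEP.
Vt/C = PIP − R·V̇ − PEEP = 30.5 − 10.465 − 4 = 16.035 cmH2O.
Vt = C × 16.035 = 29.1 × 16.035 = 466.62 mL.

467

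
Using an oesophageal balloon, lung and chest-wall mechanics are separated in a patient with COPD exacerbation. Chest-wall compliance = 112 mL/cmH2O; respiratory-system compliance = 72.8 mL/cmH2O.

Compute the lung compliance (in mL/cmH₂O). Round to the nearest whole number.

208

1/CL = 1/Crs − 1/Ccw.
1/CL = 1/72.8 − 1/112 = 0.004808.
CL = 207.99 mL/cmH2O.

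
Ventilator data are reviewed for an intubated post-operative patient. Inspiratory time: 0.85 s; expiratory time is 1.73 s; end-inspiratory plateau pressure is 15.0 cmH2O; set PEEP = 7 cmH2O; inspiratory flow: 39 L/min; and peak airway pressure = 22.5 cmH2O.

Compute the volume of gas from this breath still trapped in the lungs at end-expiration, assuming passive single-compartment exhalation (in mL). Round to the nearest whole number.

Flow: 39 L/min ÷ 60 = 0.65 L/s.
Vt = flow × Ti = 0.65 L/s × 0.85 s × 1000 mL/L = 552.5 mL.
R = (PIP − Pplat)/V̇ = (22.5 − 15.0) / 0.65 = 7.5/0.65 = 11.538 cmH2O·s/L.
C = Vt/(Pplat − PEEP) = 552.5 / (15.0 − 7) = 552.5/8.0 = 69.063 mL/cmH2O.
τ = R × C = 11.538 × 0.06906 L/cmH2O = 0.7968 s.
Fraction remaining = e^(−Te/τ) = e^(−1.73/0.7968) = 0.114.
Trapped volume = 552.5 × 0.114 = 62.985 mL.

63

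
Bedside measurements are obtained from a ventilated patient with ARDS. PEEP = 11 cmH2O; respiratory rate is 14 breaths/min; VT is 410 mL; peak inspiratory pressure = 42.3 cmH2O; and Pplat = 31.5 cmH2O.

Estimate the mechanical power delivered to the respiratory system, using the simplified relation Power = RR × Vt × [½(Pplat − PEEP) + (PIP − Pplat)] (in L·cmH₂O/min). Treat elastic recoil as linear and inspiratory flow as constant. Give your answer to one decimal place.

120.8

Per-breath work = Vt × [½(Pplat−PEEP) + (PIP−Pplat)] = 0.410 × [0.5×20.5 + 10.8] = 0.410 × 21.05 = 8.631 L·cmH2O.
Power = 14 × 8.631 = 120.83 L·cmH2O/min.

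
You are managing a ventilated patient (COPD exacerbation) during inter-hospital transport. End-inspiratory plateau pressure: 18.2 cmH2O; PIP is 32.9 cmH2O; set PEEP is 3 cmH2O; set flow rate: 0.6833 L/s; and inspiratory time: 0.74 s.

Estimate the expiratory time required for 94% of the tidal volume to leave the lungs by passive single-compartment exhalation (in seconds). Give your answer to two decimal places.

Vt = flow × Ti = 0.6833 L/s × 0.74 s × 1000 mL/L = 505.64 mL.
R = (PIP − Pplat)/V̇ = (32.9 − 18.2) / 0.6833 = 14.7/0.6833 = 21.513 cmH2O·s/L.
C = Vt/(Pplat − PEEP) = 505.64 / (18.2 − 3) = 505.64/15.2 = 33.266 mL/cmH2O.
τ = R × C = 21.513 × 0.03327 L/cmH2O = 0.7157 s.
t = −τ·ln(1 − 0.94) = −0.7157·ln(0.06) = 2.014 s.

2.01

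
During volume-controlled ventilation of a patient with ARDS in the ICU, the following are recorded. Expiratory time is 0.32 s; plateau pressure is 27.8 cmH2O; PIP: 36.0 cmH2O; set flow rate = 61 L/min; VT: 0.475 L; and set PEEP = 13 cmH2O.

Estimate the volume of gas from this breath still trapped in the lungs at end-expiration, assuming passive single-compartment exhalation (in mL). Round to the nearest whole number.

Flow: 61 L/min ÷ 60 = 1.0167 L/s.
R = (PIP − Pplat)/V̇ = (36.0 − 27.8) / 1.0167 = 8.2/1.0167 = 8.065 cmH2O·s/L.
C = Vt/(Pplat − PEEP) = 475.0 / (27.8 − 13) = 475.0/14.8 = 32.095 mL/cmH2O.
τ = R × C = 8.065 × 0.0321 L/cmH2O = 0.2589 s.
Fraction remaining = e^(−Te/τ) = e^(−0.32/0.2589) = 0.2905.
Trapped volume = 475.0 × 0.2905 = 137.99 mL.

138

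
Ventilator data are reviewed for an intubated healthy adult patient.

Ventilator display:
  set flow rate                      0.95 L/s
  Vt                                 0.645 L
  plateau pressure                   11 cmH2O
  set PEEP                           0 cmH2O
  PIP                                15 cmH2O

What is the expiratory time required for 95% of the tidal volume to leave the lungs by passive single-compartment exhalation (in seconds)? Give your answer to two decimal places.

0.74

R = (PIP − Pplat)/V̇ = (15 − 11) / 0.95 = 4.0/0.95 = 4.211 cmH2O·s/L.
C = Vt/(Pplat − PEEP) = 645.0 / (11 − 0) = 645.0/11.0 = 58.636 mL/cmH2O.
τ = R × C = 4.211 × 0.05864 L/cmH2O = 0.2469 s.
t = −τ·ln(1 − 0.95) = −0.2469·ln(0.05) = 0.7396 s.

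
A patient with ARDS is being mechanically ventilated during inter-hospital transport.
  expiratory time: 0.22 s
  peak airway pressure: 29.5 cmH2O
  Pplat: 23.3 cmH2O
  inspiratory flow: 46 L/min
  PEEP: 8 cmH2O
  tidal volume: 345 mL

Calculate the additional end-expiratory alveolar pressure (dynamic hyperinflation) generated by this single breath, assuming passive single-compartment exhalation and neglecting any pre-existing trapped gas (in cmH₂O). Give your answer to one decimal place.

4.6

Flow: 46 L/min ÷ 60 = 0.7667 L/s.
R = (PIP − Pplat)/V̇ = (29.5 − 23.3) / 0.7667 = 6.2/0.7667 = 8.087 cmH2O·s/L.
C = Vt/(Pplat − PEEP) = 345.0 / (23.3 − 8) = 345.0/15.3 = 22.549 mL/cmH2O.
τ = R × C = 8.087 × 0.02255 L/cmH2O = 0.1824 s.
Fraction remaining = e^(−Te/τ) = e^(−0.22/0.1824) = 0.2994; trapped volume = 345.0 × 0.2994 = 103.29 mL.
Additional alveolar pressure from trapping ≈ V_trapped / C = 103.29 / 22.549 = 4.581 cmH2O.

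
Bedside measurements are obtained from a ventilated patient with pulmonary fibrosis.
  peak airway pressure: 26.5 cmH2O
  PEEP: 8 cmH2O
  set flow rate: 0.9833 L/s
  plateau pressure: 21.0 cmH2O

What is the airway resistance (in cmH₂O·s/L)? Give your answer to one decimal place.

5.6

Raw = (PIP − Pplat) / flow = (26.5 − 21.0) / 0.9833 = 5.5 / 0.9833 = 5.593 cmH2O·s/L.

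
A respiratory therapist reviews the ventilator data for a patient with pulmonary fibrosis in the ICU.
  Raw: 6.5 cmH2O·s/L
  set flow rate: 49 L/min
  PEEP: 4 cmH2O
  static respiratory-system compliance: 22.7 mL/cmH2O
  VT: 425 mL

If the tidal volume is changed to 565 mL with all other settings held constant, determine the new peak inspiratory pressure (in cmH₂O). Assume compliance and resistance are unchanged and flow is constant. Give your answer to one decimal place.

34.2

Flow: 49 L/min ÷ 60 = 0.8167 L/s.
PIP = Vt/C + R·V̇ + PEEP (constant-flow equation of motion).
Only the elastic term changes: ΔPIP = ΔVt / C = (565 − 425) / 22.7 = 6.167 cmH2O.
Original PIP = 425/22.7 + 6.5×0.8167 + 4 = 28.031 cmH2O; new PIP = 28.031 + (6.167) = 34.198 cmH2O.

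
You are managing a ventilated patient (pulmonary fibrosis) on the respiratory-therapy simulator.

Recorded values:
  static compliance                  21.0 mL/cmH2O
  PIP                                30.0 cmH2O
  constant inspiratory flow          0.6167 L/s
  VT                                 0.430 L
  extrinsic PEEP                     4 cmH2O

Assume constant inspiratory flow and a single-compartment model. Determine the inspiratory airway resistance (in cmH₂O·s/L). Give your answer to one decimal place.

9.0

Equation of motion (constant flow): PIP = Vt/C + R·V̇ + PEEP.
R·V̇ = PIP − Vt/C − PEEP = 30.0 − 430/21.0 − 4 = 30.0 − 20.476 − 4 = 5.524 cmH2O.
R = 5.524 / 0.6167 = 8.957 cmH2O·s/L.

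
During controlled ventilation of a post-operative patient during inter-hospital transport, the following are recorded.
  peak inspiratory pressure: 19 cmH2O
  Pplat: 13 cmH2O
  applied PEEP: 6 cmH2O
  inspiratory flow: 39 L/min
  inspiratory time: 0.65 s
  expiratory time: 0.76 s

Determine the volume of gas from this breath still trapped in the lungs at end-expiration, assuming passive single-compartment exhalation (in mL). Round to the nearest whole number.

Flow: 39 L/min ÷ 60 = 0.65 L/s.
Vt = flow × Ti = 0.65 L/s × 0.65 s × 1000 mL/L = 422.5 mL.
R = (PIP − Pplat)/V̇ = (19 − 13) / 0.65 = 6.0/0.65 = 9.231 cmH2O·s/L.
C = Vt/(Pplat − PEEP) = 422.5 / (13 − 6) = 422.5/7.0 = 60.357 mL/cmH2O.
τ = R × C = 9.231 × 0.06036 L/cmH2O = 0.5572 s.
Fraction remaining = e^(−Te/τ) = e^(−0.76/0.5572) = 0.2556.
Trapped volume = 422.5 × 0.2556 = 107.99 mL.

108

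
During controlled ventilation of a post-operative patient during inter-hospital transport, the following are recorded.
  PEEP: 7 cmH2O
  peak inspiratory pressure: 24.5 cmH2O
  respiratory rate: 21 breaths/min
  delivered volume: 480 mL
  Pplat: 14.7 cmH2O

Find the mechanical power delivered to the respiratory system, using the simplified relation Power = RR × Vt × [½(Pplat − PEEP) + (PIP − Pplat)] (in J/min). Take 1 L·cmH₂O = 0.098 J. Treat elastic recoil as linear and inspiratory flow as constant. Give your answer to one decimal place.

13.5

Per-breath work = Vt × [½(Pplat−PEEP) + (PIP−Pplat)] = 0.480 × [0.5×7.7 + 9.8] = 0.480 × 13.65 = 6.552 L·cmH2O.
Power = 21 × 6.552 = 137.59 L·cmH2O/min.
× 0.098 J/(L·cmH2O) → 13.484 J/min.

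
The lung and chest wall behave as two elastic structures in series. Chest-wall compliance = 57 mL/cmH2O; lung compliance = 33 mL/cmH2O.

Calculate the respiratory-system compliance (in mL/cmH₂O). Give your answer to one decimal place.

20.9

Lung and chest wall are elastances in series: 1/Crs = 1/CL + 1/Ccw.
1/Crs = 1/33 + 1/57 = 0.04785.
Crs = 20.899 mL/cmH2O.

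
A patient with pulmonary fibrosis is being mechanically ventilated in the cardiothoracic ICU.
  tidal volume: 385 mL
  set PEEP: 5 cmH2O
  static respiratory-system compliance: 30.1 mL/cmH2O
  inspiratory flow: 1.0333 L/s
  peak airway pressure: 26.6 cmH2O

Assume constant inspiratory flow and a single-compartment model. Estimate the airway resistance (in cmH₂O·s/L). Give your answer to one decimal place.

8.5

Equation of motion (constant flow): PIP = Vt/C + R·V̇ + PEEP.
R·V̇ = PIP − Vt/C − PEEP = 26.6 − 385/30.1 − 5 = 26.6 − 12.791 − 5 = 8.809 cmH2O.
R = 8.809 / 1.0333 = 8.525 cmH2O·s/L.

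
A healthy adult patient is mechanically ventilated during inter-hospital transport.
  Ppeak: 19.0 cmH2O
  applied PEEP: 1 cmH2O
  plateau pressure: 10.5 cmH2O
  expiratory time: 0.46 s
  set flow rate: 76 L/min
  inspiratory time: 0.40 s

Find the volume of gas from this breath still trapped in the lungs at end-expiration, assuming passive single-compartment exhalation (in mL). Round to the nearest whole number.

140

Flow: 76 L/min ÷ 60 = 1.2667 L/s.
Vt = flow × Ti = 1.2667 L/s × 0.40 s × 1000 mL/L = 506.68 mL.
R = (PIP − Pplat)/V̇ = (19.0 − 10.5) / 1.2667 = 8.5/1.2667 = 6.71 cmH2O·s/L.
C = Vt/(Pplat − PEEP) = 506.68 / (10.5 − 1) = 506.68/9.5 = 53.335 mL/cmH2O.
τ = R × C = 6.71 × 0.05334 L/cmH2O = 0.3579 s.
Fraction remaining = e^(−Te/τ) = e^(−0.46/0.3579) = 0.2766.
Trapped volume = 506.68 × 0.2766 = 140.15 mL.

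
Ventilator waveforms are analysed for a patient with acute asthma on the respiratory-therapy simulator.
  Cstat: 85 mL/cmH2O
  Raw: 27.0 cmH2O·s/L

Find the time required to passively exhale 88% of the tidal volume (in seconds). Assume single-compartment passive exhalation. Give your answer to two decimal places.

4.87

τ = R × C = 27.0 × 85 mL/cmH2O = 27.0 × 0.085 L/cmH2O = 2.295 s.
Exhaled fraction f = 1 − e^(−t/τ) → t = −τ·ln(1 − f) = −2.295·ln(0.12) = 4.866 s.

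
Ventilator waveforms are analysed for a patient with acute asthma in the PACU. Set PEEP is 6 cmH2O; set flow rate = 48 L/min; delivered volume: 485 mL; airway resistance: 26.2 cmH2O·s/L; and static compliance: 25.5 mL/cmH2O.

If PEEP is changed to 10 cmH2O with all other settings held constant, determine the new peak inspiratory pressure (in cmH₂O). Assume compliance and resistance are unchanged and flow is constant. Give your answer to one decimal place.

Flow: 48 L/min ÷ 60 = 0.8 L/s.
PIP = Vt/C + R·V̇ + PEEP (constant-flow equation of motion).
Only the baseline term changes: ΔPIP = ΔPEEP = 10 − 6 = 4.0 cmH2O.
Original PIP = 485/25.5 + 26.2×0.8 + 6 = 45.98 cmH2O; new PIP = 45.98 + (4.0) = 49.98 cmH2O.

50.0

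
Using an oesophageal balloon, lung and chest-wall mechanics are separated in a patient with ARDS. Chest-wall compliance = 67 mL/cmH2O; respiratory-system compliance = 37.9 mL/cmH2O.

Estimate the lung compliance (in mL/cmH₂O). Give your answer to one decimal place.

1/CL = 1/Crs − 1/Ccw.
1/CL = 1/37.9 − 1/67 = 0.01146.
CL = 87.26 mL/cmH2O.

87.3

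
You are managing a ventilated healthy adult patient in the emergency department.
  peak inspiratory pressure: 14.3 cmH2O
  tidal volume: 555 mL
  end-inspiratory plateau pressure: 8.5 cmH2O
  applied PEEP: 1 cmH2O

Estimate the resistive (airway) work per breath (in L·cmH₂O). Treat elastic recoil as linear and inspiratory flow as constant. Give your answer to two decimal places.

3.22

With constant inspiratory flow the resistive pressure is constant at PIP − Pplat = 14.3 − 8.5 = 5.8 cmH2O, so resistive work = 5.8 × 0.555 = 3.219 L·cmH2O.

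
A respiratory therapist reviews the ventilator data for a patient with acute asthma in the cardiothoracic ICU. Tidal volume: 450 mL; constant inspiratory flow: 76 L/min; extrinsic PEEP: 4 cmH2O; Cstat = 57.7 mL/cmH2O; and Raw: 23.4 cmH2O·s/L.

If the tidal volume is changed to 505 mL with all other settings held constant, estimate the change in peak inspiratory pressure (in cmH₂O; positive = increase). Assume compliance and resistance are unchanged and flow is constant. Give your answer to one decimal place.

1.0

PIP = Vt/C + R·V̇ + PEEP (constant-flow equation of motion).
Only the elastic term changes: ΔPIP = ΔVt / C = (505 − 450) / 57.7 = 0.9532 cmH2O.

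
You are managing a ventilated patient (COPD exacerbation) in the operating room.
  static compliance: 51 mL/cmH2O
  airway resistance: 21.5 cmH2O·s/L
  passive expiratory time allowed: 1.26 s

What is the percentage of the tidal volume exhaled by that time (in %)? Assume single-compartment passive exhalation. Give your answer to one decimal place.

τ = R × C = 21.5 × 51 mL/cmH2O = 21.5 × 0.051 L/cmH2O = 1.097 s.
Passive exhalation: V(t)/V₀ = e^(−t/τ) = e^(−1.26/1.097) = 0.3171.
Fraction exhaled = 1 − 0.3171 = 0.6829 → 68.29%.

68.3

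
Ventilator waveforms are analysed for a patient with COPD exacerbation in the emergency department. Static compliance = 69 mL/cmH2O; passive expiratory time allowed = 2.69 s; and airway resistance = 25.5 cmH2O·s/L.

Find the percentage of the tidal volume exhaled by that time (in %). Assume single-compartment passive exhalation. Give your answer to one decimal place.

78.3

τ = R × C = 25.5 × 69 mL/cmH2O = 25.5 × 0.069 L/cmH2O = 1.76 s.
Passive exhalation: V(t)/V₀ = e^(−t/τ) = e^(−2.69/1.76) = 0.2169.
Fraction exhaled = 1 − 0.2169 = 0.7831 → 78.31%.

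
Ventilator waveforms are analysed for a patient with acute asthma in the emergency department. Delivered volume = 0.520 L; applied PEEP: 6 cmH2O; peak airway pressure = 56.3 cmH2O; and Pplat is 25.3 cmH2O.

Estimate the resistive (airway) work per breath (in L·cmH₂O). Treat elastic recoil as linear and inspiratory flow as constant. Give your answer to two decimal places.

16.12

With constant inspiratory flow the resistive pressure is constant at PIP − Pplat = 56.3 − 25.3 = 31.0 cmH2O, so resistive work = 31.0 × 0.520 = 16.12 L·cmH2O.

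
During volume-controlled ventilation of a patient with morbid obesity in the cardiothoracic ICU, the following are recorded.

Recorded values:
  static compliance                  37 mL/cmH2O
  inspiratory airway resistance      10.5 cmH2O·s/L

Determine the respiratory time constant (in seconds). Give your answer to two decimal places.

0.39

τ = R × C = 10.5 × 37 mL/cmH2O = 10.5 × 0.037 L/cmH2O = 0.3885 s.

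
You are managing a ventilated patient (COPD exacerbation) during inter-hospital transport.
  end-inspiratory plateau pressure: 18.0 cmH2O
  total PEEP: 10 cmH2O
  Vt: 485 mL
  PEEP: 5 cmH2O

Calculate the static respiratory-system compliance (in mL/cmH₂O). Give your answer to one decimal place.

End-expiratory occlusion gives total PEEP = 10 cmH2O (intrinsic PEEP = 10 − 5 = 5). Use total PEEP for the elastic gradient.
Cstat = Vt / (Pplat − PEEPtotal) = 485 / (18.0 − 10) = 485 / 8.0 = 60.625 mL/cmH2O.

60.6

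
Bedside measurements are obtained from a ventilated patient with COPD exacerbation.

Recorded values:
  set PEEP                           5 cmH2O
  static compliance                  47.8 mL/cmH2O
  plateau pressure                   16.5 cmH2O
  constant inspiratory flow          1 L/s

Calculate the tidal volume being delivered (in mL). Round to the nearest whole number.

Vt = Cstat × (Pplat − PEEP) = 47.8 × (16.5 − 5) = 47.8 × 11.5 = 549.7 mL.

550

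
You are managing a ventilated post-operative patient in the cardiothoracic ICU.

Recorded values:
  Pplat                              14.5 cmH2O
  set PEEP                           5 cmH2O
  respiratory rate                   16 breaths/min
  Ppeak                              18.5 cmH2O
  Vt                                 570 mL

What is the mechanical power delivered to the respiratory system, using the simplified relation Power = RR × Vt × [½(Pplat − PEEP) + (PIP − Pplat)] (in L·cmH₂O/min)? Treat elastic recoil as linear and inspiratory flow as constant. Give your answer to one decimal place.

Per-breath work = Vt × [½(Pplat−PEEP) + (PIP−Pplat)] = 0.570 × [0.5×9.5 + 4.0] = 0.570 × 8.75 = 4.988 L·cmH2O.
Power = 16 × 4.988 = 79.808 L·cmH2O/min.

79.8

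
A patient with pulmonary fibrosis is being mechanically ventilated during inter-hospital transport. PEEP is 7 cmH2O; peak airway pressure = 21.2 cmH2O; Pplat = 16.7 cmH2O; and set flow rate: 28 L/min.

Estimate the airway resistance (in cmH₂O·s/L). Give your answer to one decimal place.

Flow: 28 L/min ÷ 60 = 0.4667 L/s.
Raw = (PIP − Pplat) / flow = (21.2 − 16.7) / 0.4667 = 4.5 / 0.4667 = 9.642 cmH2O·s/L.

9.6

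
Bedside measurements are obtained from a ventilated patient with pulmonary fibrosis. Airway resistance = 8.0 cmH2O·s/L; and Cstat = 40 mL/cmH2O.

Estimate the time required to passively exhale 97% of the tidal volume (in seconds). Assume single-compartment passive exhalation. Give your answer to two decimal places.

τ = R × C = 8.0 × 40 mL/cmH2O = 8.0 × 0.040 L/cmH2O = 0.32 s.
Exhaled fraction f = 1 − e^(−t/τ) → t = −τ·ln(1 − f) = −0.32·ln(0.03) = 1.122 s.

1.12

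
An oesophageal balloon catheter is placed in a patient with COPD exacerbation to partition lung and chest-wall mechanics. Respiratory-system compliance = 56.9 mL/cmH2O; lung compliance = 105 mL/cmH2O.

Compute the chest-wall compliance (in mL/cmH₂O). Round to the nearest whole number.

1/Ccw = 1/Crs − 1/CL.
1/Ccw = 1/56.9 − 1/105 = 0.008051.
Ccw = 124.21 mL/cmH2O.

124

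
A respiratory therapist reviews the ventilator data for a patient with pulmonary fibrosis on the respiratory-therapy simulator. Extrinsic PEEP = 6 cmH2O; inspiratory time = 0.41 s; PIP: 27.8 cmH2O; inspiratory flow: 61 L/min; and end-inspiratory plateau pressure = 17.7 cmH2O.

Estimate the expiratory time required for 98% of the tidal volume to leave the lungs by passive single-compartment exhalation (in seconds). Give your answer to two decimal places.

Flow: 61 L/min ÷ 60 = 1.0167 L/s.
Vt = flow × Ti = 1.0167 L/s × 0.41 s × 1000 mL/L = 416.85 mL.
R = (PIP − Pplat)/V̇ = (27.8 − 17.7) / 1.0167 = 10.1/1.0167 = 9.934 cmH2O·s/L.
C = Vt/(Pplat − PEEP) = 416.85 / (17.7 − 6) = 416.85/11.7 = 35.628 mL/cmH2O.
τ = R × C = 9.934 × 0.03563 L/cmH2O = 0.3539 s.
t = −τ·ln(1 − 0.98) = −0.3539·ln(0.02) = 1.384 s.

1.38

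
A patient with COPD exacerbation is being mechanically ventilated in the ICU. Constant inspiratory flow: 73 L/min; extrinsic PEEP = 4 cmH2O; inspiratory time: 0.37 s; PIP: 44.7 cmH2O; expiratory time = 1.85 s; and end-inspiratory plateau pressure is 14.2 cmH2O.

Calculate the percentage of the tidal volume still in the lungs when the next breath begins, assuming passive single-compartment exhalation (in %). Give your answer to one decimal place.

18.8

Flow: 73 L/min ÷ 60 = 1.2167 L/s.
Vt = flow × Ti = 1.2167 L/s × 0.37 s × 1000 mL/L = 450.18 mL.
R = (PIP − Pplat)/V̇ = (44.7 − 14.2) / 1.2167 = 30.5/1.2167 = 25.068 cmH2O·s/L.
C = Vt/(Pplat − PEEP) = 450.18 / (14.2 − 4) = 450.18/10.2 = 44.135 mL/cmH2O.
τ = R × C = 25.068 × 0.04414 L/cmH2O = 1.107 s.
Fraction remaining at end-expiration = e^(−Te/τ) = e^(−1.85/1.107) = 0.188 → 18.8%.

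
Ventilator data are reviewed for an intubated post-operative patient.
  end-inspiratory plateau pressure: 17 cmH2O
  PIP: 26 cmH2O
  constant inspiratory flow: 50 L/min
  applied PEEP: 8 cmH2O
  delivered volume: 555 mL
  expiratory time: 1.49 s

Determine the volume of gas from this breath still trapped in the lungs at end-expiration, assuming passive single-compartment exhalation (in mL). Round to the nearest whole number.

Flow: 50 L/min ÷ 60 = 0.8333 L/s.
R = (PIP − Pplat)/V̇ = (26 − 17) / 0.8333 = 9.0/0.8333 = 10.8 cmH2O·s/L.
C = Vt/(Pplat − PEEP) = 555.0 / (17 − 8) = 555.0/9.0 = 61.667 mL/cmH2O.
τ = R × C = 10.8 × 0.06167 L/cmH2O = 0.666 s.
Fraction remaining = e^(−Te/τ) = e^(−1.49/0.666) = 0.1068.
Trapped volume = 555.0 × 0.1068 = 59.274 mL.

59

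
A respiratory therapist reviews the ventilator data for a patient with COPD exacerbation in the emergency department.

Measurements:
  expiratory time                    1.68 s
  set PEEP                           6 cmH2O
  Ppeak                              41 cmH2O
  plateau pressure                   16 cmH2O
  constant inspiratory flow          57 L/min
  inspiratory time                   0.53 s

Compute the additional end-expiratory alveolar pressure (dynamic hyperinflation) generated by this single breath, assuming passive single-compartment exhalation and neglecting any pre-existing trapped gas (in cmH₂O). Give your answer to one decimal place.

2.8

Flow: 57 L/min ÷ 60 = 0.95 L/s.
Vt = flow × Ti = 0.95 L/s × 0.53 s × 1000 mL/L = 503.5 mL.
R = (PIP − Pplat)/V̇ = (41 − 16) / 0.95 = 25.0/0.95 = 26.316 cmH2O·s/L.
C = Vt/(Pplat − PEEP) = 503.5 / (16 − 6) = 503.5/10.0 = 50.35 mL/cmH2O.
τ = R × C = 26.316 × 0.05035 L/cmH2O = 1.325 s.
Fraction remaining = e^(−Te/τ) = e^(−1.68/1.325) = 0.2814; trapped volume = 503.5 × 0.2814 = 141.68 mL.
Additional alveolar pressure from trapping ≈ V_trapped / C = 141.68 / 50.35 = 2.814 cmH2O.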